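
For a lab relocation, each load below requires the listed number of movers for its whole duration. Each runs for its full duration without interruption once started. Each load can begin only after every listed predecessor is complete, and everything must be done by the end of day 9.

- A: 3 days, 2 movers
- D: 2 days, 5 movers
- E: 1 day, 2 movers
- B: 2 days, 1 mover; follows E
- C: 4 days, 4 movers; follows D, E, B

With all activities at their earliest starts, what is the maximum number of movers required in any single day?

9

Early-start schedule: A@1, D@1, E@1, B@2, C@4.
Load per day: day 1: 9, day 2: 8, day 3: 3, day 4: 4, day 5: 4, day 6: 4, day 7: 4, day 8: 0, day 9: 0.
Peak is 9.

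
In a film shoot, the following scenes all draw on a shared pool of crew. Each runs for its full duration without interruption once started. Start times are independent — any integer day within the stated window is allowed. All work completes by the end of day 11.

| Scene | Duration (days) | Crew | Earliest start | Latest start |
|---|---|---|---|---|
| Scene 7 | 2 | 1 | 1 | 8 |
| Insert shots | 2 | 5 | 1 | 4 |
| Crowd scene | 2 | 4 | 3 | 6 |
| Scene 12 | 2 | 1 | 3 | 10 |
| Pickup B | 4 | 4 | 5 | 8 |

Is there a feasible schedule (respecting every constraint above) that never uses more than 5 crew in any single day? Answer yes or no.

Schedule Scene 7@1, Insert shots@3, Crowd scene@5, Scene 12@5, Pickup B@7: d1:1  d2:1  d3:5  d4:5  d5:5  d6:5  d7:4  d8:4  d9:4  d10:4  d11:0 — peak 5 ≤ 5.

yes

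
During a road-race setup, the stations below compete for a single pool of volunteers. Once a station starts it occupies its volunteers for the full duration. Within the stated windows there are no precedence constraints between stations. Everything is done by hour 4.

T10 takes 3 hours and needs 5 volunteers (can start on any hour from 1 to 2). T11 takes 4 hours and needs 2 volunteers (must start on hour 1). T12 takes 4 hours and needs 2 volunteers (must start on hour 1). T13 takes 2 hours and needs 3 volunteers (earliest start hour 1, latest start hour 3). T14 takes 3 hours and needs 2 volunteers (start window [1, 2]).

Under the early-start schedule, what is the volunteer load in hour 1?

14

At early start, hour 1 has: T10, T11, T12, T13, T14.
Demand: 5 + 2 + 2 + 3 + 2 = 14.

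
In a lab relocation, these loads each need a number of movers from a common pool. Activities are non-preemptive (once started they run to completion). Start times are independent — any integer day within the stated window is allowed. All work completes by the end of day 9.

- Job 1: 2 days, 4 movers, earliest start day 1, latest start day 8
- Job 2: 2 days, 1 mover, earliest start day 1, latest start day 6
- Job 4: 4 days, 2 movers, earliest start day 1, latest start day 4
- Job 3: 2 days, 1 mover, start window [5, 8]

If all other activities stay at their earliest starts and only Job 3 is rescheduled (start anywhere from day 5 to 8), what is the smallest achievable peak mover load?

7

Job 3@5: d1:7  d2:7  d3:2  d4:2  d5:1  d6:1  d7:0  d8:0  d9:0 → peak 7
Job 3@6: d1:7  d2:7  d3:2  d4:2  d5:0  d6:1  d7:1  d8:0  d9:0 → peak 7
Job 3@7: d1:7  d2:7  d3:2  d4:2  d5:0  d6:0  d7:1  d8:1  d9:0 → peak 7
Job 3@8: d1:7  d2:7  d3:2  d4:2  d5:0  d6:0  d7:0  d8:1  d9:1 → peak 7
Best is Job 3@5, peak 7.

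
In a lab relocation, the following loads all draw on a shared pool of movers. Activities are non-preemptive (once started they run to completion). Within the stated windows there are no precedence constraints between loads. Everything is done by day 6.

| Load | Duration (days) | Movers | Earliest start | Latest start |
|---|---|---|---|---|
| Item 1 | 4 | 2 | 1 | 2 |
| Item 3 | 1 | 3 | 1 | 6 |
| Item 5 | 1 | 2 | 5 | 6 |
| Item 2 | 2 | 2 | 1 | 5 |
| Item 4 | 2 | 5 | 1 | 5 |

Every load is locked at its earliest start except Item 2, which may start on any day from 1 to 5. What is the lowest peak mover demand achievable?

10

Item 2@1: d1:12  d2:9  d3:2  d4:2  d5:2  d6:0 → peak 12
Item 2@2: d1:10  d2:9  d3:4  d4:2  d5:2  d6:0 → peak 10
Item 2@3: d1:10  d2:7  d3:4  d4:4  d5:2  d6:0 → peak 10
Item 2@4: d1:10  d2:7  d3:2  d4:4  d5:4  d6:0 → peak 10
Item 2@5: d1:10  d2:7  d3:2  d4:2  d5:4  d6:2 → peak 10
Best is Item 2@2, peak 10.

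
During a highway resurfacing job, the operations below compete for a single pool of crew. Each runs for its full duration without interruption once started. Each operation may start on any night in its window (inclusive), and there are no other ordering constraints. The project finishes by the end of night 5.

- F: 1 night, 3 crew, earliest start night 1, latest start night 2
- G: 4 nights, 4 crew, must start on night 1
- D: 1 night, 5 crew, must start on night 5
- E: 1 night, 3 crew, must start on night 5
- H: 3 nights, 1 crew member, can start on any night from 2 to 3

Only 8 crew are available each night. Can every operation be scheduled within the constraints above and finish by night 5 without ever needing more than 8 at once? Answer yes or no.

yes

Schedule F@1, G@1, D@5, E@5, H@2: n1:7  n2:5  n3:5  n4:5  n5:8 — peak 8 ≤ 8.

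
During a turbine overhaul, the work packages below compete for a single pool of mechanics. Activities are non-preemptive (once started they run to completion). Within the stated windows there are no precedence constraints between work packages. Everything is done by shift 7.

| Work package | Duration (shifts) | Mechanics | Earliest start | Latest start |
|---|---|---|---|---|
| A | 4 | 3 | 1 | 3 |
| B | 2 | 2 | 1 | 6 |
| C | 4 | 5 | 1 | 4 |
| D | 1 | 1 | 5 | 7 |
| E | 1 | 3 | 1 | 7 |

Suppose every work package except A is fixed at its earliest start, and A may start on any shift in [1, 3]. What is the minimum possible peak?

10

A@1: s1:13  s2:10  s3:8  s4:8  s5:1  s6:0  s7:0 → peak 13
A@2: s1:10  s2:10  s3:8  s4:8  s5:4  s6:0  s7:0 → peak 10
A@3: s1:10  s2:7  s3:8  s4:8  s5:4  s6:3  s7:0 → peak 10
Best is A@2, peak 10.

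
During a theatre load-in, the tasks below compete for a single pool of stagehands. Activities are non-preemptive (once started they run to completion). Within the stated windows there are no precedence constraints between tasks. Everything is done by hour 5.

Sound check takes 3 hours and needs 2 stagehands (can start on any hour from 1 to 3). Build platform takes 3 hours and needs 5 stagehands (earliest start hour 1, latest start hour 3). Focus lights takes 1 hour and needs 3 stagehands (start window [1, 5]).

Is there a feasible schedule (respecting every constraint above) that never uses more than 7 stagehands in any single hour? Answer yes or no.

Schedule Sound check@1, Build platform@1, Focus lights@4: h1:7  h2:7  h3:7  h4:3  h5:0 — peak 7 ≤ 7.

yes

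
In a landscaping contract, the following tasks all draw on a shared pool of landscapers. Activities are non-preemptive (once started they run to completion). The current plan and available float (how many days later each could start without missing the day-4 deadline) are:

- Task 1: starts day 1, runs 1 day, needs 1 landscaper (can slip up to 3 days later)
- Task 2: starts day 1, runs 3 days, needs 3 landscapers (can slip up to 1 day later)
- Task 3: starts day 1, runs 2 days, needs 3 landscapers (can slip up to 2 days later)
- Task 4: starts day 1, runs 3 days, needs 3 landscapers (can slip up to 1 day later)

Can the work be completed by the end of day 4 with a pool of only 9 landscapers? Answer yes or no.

yes

Schedule Task 1@1, Task 2@1, Task 3@1, Task 4@2: d1:7  d2:9  d3:6  d4:3 — peak 9 ≤ 9.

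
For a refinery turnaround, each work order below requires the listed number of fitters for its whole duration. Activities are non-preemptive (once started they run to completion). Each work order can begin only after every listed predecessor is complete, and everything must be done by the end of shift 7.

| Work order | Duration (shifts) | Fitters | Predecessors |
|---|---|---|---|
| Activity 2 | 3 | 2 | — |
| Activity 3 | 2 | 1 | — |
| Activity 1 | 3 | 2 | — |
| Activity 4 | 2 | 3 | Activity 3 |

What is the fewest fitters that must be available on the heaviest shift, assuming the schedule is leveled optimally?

4

Early-start (Activity 2@1, Activity 3@1, Activity 1@1, Activity 4@3) gives peak 7: s1:5  s2:5  s3:7  s4:3  s5:0  s6:0  s7:0.
Shift Activity 1→3, Activity 4→6.
Schedule Activity 2@1, Activity 3@1, Activity 1@3, Activity 4@6: s1:3  s2:3  s3:4  s4:2  s5:2  s6:3  s7:3 — peak 4.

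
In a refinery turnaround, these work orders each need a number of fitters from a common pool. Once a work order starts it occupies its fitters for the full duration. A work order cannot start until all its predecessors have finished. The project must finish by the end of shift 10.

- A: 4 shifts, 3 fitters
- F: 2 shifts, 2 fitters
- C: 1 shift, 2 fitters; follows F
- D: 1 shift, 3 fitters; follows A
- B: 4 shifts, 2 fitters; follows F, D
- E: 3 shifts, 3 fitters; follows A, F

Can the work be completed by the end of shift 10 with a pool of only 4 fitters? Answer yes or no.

no

The minimum achievable peak is 5; 4 < 5, so no feasible schedule stays within the cap.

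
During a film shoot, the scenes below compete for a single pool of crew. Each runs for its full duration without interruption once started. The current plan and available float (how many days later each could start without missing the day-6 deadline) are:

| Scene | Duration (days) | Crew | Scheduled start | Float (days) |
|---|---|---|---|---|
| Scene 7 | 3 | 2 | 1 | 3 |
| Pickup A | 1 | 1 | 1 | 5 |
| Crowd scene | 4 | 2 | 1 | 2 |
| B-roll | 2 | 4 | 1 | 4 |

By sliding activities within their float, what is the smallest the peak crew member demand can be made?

4

Early-start (Scene 7@1, Pickup A@1, Crowd scene@1, B-roll@1) gives peak 9: d1:9  d2:8  d3:4  d4:2  d5:0  d6:0.
Shift Pickup A→4, B-roll→5.
Schedule Scene 7@1, Pickup A@4, Crowd scene@1, B-roll@5: d1:4  d2:4  d3:4  d4:3  d5:4  d6:4 — peak 4.
Total crew member-days = 23 over 6 days ⇒ peak ≥ ⌈23/6⌉ = 4, so 4 is optimal.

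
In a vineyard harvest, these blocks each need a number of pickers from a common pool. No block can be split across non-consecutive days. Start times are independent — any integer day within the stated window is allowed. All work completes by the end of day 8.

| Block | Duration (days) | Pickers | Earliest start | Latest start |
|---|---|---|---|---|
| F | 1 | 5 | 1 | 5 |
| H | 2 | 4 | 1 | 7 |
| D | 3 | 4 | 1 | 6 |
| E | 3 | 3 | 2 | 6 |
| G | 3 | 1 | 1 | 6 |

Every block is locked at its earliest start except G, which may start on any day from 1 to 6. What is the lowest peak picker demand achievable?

G@1: d1:14  d2:12  d3:8  d4:3  d5:0  d6:0  d7:0  d8:0 → peak 14
G@2: d1:13  d2:12  d3:8  d4:4  d5:0  d6:0  d7:0  d8:0 → peak 13
G@3: d1:13  d2:11  d3:8  d4:4  d5:1  d6:0  d7:0  d8:0 → peak 13
G@4: d1:13  d2:11  d3:7  d4:4  d5:1  d6:1  d7:0  d8:0 → peak 13
G@5: d1:13  d2:11  d3:7  d4:3  d5:1  d6:1  d7:1  d8:0 → peak 13
G@6: d1:13  d2:11  d3:7  d4:3  d5:0  d6:1  d7:1  d8:1 → peak 13
Best is G@2, peak 13.

13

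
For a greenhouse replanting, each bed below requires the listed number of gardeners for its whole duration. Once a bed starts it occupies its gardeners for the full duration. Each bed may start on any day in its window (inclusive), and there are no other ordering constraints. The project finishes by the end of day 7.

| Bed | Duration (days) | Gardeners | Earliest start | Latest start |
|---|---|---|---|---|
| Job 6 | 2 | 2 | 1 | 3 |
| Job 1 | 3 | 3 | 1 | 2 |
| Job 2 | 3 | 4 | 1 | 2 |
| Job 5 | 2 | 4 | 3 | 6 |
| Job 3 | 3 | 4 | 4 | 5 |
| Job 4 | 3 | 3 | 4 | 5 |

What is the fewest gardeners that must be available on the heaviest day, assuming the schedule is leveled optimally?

Schedule Job 6@1, Job 1@1, Job 2@1, Job 5@3, Job 3@4, Job 4@4: d1:9  d2:9  d3:11  d4:11  d5:7  d6:7  d7:0 — peak 11.

11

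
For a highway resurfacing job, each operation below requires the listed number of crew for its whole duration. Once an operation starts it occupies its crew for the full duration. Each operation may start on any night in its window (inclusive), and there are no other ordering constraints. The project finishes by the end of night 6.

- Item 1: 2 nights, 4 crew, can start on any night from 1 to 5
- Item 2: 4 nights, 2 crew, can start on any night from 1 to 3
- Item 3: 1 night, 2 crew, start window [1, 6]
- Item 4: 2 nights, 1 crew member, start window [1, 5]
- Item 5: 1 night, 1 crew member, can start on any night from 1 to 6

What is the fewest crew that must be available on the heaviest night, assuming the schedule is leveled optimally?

4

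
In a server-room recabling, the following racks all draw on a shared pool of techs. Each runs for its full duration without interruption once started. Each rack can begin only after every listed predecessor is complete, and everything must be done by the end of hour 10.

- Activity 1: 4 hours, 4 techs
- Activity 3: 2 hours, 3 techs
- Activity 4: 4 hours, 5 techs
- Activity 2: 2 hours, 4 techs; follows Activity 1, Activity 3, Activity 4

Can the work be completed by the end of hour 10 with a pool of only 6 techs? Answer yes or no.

The minimum achievable peak is 7; 6 < 7, so no feasible schedule stays within the cap.

no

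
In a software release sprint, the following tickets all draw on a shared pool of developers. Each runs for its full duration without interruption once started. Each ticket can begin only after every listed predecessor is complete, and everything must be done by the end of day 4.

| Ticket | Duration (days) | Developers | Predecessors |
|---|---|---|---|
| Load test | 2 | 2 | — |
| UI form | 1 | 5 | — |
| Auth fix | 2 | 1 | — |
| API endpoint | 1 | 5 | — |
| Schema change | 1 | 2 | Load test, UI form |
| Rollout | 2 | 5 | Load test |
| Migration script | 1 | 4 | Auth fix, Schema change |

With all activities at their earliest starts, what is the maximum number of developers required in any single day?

13

Early-start schedule: Load test@1, UI form@1, Auth fix@1, API endpoint@1, Schema change@3, Rollout@3, Migration script@4.
Load per day: day 1: 13, day 2: 3, day 3: 7, day 4: 9.
Peak is 13.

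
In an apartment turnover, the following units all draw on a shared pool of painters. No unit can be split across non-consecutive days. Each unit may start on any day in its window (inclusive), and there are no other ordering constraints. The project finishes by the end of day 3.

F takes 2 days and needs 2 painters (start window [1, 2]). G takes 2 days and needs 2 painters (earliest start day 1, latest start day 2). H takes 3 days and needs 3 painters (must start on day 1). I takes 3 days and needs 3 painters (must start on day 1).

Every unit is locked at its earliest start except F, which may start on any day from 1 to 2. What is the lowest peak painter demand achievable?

10

F@1: d1:10  d2:10  d3:6 → peak 10
F@2: d1:8  d2:10  d3:8 → peak 10
Best is F@1, peak 10.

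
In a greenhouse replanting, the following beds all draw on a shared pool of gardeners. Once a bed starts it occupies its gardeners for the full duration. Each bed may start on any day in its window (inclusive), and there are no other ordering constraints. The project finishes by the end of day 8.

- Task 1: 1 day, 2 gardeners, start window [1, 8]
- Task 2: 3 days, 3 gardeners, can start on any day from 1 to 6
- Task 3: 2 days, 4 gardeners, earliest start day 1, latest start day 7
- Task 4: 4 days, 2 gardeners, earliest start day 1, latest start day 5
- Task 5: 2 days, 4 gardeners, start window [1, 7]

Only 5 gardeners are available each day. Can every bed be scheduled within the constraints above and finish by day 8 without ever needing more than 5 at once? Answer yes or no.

yes

Schedule Task 1@1, Task 2@2, Task 3@5, Task 4@1, Task 5@7: d1:4  d2:5  d3:5  d4:5  d5:4  d6:4  d7:4  d8:4 — peak 5 ≤ 5.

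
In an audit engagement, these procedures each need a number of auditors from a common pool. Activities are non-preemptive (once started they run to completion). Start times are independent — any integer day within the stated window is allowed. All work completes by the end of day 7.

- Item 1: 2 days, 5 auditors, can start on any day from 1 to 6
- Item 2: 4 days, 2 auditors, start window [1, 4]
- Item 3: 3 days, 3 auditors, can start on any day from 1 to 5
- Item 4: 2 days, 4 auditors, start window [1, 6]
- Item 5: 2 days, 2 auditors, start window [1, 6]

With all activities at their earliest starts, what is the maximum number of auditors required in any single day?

16

Early-start schedule: Item 1@1, Item 2@1, Item 3@1, Item 4@1, Item 5@1.
Load per day: day 1: 16, day 2: 16, day 3: 5, day 4: 2, day 5: 0, day 6: 0, day 7: 0.
Peak is 16.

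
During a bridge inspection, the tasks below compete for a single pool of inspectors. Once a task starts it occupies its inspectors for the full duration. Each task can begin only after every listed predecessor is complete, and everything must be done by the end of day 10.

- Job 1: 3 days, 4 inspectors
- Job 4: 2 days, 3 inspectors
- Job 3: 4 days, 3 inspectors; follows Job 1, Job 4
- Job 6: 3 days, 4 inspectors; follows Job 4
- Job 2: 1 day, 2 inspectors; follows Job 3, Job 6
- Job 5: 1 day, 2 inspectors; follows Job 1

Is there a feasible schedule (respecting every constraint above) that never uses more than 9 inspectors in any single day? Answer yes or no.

Schedule Job 1@1, Job 4@1, Job 3@4, Job 6@4, Job 2@8, Job 5@7: d1:7  d2:7  d3:4  d4:7  d5:7  d6:7  d7:5  d8:2  d9:0  d10:0 — peak 7 ≤ 9.

yes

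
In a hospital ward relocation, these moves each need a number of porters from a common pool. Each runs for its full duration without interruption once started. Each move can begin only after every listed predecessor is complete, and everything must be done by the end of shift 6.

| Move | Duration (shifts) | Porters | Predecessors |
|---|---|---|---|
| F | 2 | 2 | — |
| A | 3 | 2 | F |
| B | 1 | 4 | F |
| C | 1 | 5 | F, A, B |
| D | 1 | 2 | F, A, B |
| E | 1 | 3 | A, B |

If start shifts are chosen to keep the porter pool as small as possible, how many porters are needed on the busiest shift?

Schedule F@1, A@3, B@3, C@6, D@6, E@6: s1:2  s2:2  s3:6  s4:2  s5:2  s6:10 — peak 10.
No arrangement of the 3 feasible schedules does better.

10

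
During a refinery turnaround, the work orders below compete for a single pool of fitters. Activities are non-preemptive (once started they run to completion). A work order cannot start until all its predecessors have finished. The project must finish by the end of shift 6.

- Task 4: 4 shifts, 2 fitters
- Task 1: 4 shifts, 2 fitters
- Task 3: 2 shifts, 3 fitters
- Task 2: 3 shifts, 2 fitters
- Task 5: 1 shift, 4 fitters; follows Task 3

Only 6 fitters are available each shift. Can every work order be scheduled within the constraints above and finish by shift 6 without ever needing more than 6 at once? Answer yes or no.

Schedule Task 4@1, Task 1@3, Task 3@1, Task 2@3, Task 5@6: s1:5  s2:5  s3:6  s4:6  s5:4  s6:6 — peak 6 ≤ 6.

yes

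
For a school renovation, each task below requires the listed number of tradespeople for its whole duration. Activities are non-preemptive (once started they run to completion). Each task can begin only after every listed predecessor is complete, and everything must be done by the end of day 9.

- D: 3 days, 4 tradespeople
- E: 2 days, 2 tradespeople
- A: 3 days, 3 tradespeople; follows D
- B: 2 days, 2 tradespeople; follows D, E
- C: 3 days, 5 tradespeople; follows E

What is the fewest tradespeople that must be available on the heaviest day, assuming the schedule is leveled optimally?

6

Early-start (D@1, E@1, A@4, B@4, C@3) gives peak 10: d1:6  d2:6  d3:9  d4:10  d5:10  d6:3  d7:0  d8:0  d9:0.
Shift C→7.
Schedule D@1, E@1, A@4, B@4, C@7: d1:6  d2:6  d3:4  d4:5  d5:5  d6:3  d7:5  d8:5  d9:5 — peak 6.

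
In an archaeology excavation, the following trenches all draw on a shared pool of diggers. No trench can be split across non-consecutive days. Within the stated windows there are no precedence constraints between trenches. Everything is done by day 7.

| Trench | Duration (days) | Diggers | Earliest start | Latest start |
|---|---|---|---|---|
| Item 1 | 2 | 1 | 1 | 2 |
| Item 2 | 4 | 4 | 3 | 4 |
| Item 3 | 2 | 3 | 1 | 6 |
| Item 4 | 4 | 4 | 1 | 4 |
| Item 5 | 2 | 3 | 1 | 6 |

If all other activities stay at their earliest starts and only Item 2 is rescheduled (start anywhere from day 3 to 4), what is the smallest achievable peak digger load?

Item 2@3: d1:11  d2:11  d3:8  d4:8  d5:4  d6:4  d7:0 → peak 11
Item 2@4: d1:11  d2:11  d3:4  d4:8  d5:4  d6:4  d7:4 → peak 11
Best is Item 2@3, peak 11.

11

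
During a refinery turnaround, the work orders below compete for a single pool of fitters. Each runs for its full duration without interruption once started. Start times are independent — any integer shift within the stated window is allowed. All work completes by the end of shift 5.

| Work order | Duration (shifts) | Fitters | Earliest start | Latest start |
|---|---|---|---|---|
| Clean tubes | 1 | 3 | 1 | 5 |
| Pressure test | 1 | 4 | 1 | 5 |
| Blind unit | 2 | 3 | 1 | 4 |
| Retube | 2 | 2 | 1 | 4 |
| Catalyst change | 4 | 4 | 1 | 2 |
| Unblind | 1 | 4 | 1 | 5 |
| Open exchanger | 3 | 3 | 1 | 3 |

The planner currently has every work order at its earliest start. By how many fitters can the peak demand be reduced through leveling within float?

Early-start peak: s1:23  s2:12  s3:7  s4:4  s5:0 ⇒ 23.
Leveled (Clean tubes@1, Pressure test@1, Blind unit@1, Retube@3, Catalyst change@2, Unblind@5, Open exchanger@2): s1:10  s2:10  s3:9  s4:9  s5:8 ⇒ 10.
Reduction 23 − 10 = 13.

13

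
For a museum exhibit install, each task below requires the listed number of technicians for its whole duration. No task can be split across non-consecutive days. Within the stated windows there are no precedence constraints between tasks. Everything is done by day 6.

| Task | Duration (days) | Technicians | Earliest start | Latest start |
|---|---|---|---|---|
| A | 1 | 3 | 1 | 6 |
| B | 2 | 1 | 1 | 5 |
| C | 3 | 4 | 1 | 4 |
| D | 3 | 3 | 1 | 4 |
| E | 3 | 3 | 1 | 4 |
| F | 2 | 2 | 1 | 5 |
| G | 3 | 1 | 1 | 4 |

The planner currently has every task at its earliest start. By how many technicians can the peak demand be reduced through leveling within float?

10

Early-start peak: d1:17  d2:14  d3:11  d4:0  d5:0  d6:0 ⇒ 17.
Leveled (A@1, B@2, C@1, D@4, E@4, F@2, G@4): d1:7  d2:7  d3:7  d4:7  d5:7  d6:7 ⇒ 7.
Reduction 17 − 7 = 10.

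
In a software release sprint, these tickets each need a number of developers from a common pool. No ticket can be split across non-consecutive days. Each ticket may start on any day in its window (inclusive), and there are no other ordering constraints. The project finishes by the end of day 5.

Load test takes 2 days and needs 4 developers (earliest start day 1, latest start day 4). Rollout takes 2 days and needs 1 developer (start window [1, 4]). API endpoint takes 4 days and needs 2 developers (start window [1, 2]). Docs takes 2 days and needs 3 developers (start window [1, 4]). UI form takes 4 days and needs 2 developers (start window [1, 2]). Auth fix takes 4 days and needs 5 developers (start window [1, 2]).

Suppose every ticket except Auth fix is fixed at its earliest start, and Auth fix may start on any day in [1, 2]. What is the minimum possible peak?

Auth fix@1: d1:17  d2:17  d3:9  d4:9  d5:0 → peak 17
Auth fix@2: d1:12  d2:17  d3:9  d4:9  d5:5 → peak 17
Best is Auth fix@1, peak 17.

17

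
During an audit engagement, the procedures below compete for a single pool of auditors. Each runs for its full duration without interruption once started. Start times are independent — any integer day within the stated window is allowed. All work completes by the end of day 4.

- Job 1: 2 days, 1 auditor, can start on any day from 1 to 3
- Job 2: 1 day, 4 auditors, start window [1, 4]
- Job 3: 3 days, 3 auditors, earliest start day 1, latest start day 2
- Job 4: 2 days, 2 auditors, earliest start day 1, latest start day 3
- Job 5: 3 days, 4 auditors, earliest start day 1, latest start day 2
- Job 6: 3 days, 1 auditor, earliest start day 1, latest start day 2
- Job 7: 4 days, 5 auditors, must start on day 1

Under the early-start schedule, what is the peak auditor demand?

20

Early-start schedule: Job 1@1, Job 2@1, Job 3@1, Job 4@1, Job 5@1, Job 6@1, Job 7@1.
Load per day: day 1: 20, day 2: 16, day 3: 13, day 4: 5.
Peak is 20.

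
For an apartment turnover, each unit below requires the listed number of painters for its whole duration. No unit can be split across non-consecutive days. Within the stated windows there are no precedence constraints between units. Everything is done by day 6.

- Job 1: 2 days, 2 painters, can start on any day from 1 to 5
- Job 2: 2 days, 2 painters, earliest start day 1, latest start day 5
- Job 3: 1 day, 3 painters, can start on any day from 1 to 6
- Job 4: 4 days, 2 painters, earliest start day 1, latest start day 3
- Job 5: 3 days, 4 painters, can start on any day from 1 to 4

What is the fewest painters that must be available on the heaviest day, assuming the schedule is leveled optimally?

6

Early-start (Job 1@1, Job 2@1, Job 3@1, Job 4@1, Job 5@1) gives peak 13: d1:13  d2:10  d3:6  d4:2  d5:0  d6:0.
Shift Job 3→3, Job 5→4.
Schedule Job 1@1, Job 2@1, Job 3@3, Job 4@1, Job 5@4: d1:6  d2:6  d3:5  d4:6  d5:4  d6:4 — peak 6.
Total painter-days = 31 over 6 days ⇒ peak ≥ ⌈31/6⌉ = 6, so 6 is optimal.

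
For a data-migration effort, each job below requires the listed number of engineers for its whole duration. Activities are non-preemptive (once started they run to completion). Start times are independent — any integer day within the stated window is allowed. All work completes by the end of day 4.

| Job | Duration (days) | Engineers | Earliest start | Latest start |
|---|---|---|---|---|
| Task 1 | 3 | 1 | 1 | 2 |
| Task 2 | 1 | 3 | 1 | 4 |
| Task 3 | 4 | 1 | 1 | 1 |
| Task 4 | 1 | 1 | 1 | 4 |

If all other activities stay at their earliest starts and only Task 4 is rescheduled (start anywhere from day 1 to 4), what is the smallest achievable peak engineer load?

5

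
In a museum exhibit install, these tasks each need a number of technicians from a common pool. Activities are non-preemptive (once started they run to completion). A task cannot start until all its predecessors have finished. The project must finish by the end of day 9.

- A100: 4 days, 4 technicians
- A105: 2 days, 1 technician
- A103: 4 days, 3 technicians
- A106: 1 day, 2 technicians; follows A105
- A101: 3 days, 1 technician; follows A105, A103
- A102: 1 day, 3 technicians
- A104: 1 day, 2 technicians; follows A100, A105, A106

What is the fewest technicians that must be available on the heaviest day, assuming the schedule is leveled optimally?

5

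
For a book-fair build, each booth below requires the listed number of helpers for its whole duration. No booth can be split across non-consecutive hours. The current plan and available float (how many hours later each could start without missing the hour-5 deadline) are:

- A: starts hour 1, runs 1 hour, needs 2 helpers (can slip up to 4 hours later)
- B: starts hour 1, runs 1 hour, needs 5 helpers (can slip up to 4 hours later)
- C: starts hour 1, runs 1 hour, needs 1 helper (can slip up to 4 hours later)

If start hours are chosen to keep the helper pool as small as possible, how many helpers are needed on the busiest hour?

5

Early-start (A@1, B@1, C@1) gives peak 8: h1:8  h2:0  h3:0  h4:0  h5:0.
Shift B→2.
Schedule A@1, B@2, C@1: h1:3  h2:5  h3:0  h4:0  h5:0 — peak 5.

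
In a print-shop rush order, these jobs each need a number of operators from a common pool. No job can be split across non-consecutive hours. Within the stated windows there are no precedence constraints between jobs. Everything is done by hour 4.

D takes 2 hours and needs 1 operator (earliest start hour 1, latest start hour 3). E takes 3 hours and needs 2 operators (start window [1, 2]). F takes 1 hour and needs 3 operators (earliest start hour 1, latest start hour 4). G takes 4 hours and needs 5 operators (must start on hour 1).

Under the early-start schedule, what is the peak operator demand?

Early-start schedule: D@1, E@1, F@1, G@1.
Load per hour: hour 1: 11, hour 2: 8, hour 3: 7, hour 4: 5.
Peak is 11.

11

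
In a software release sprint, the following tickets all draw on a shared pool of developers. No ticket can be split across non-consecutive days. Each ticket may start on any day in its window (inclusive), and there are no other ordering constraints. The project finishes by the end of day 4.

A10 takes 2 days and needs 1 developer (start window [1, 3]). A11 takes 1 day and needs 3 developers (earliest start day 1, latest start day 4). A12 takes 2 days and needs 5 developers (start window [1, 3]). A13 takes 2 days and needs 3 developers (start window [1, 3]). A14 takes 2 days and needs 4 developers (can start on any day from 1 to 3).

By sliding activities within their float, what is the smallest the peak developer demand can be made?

8

Early-start (A10@1, A11@1, A12@1, A13@1, A14@1) gives peak 16: d1:16  d2:13  d3:0  d4:0.
Shift A12→3, A13→2.
Schedule A10@1, A11@1, A12@3, A13@2, A14@1: d1:8  d2:8  d3:8  d4:5 — peak 8.
Total developer-days = 29 over 4 days ⇒ peak ≥ ⌈29/4⌉ = 8, so 8 is optimal.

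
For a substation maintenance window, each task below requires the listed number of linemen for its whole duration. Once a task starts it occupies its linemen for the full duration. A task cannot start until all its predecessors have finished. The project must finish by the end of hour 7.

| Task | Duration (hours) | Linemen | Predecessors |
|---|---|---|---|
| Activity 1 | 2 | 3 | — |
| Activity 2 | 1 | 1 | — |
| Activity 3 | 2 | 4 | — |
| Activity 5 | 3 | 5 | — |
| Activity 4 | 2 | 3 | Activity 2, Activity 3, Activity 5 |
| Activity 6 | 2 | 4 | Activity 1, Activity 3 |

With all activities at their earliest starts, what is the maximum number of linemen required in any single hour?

Early-start schedule: Activity 1@1, Activity 2@1, Activity 3@1, Activity 5@1, Activity 4@4, Activity 6@3.
Load per hour: hour 1: 13, hour 2: 12, hour 3: 9, hour 4: 7, hour 5: 3, hour 6: 0, hour 7: 0.
Peak is 13.

13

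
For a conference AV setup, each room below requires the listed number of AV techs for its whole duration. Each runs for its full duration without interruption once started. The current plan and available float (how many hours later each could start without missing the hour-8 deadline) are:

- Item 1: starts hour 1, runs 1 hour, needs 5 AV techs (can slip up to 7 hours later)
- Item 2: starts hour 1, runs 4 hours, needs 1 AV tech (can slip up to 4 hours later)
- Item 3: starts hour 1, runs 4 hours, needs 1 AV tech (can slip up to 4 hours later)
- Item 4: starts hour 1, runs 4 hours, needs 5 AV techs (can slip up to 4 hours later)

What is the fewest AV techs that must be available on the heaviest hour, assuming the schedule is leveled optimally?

6

Early-start (Item 1@1, Item 2@1, Item 3@1, Item 4@1) gives peak 12: h1:12  h2:7  h3:7  h4:7  h5:0  h6:0  h7:0  h8:0.
Shift Item 3→2, Item 4→5.
Schedule Item 1@1, Item 2@1, Item 3@2, Item 4@5: h1:6  h2:2  h3:2  h4:2  h5:6  h6:5  h7:5  h8:5 — peak 6.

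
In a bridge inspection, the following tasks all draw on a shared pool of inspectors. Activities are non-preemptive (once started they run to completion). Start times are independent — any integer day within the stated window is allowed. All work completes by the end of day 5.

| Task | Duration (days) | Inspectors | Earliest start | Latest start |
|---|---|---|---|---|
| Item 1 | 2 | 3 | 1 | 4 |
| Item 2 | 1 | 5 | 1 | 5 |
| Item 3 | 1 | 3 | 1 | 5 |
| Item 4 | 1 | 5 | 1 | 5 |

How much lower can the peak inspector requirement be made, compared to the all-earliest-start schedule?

11

Early-start peak: d1:16  d2:3  d3:0  d4:0  d5:0 ⇒ 16.
Leveled (Item 1@1, Item 2@3, Item 3@4, Item 4@5): d1:3  d2:3  d3:5  d4:3  d5:5 ⇒ 5.
Reduction 16 − 5 = 11.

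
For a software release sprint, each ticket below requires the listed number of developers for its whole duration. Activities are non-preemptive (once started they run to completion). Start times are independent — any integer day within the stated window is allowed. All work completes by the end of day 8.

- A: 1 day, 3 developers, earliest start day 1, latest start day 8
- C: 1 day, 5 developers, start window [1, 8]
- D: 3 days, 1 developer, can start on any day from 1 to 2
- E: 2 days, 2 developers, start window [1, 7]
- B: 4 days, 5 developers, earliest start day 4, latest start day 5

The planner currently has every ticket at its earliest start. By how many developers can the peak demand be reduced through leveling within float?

Early-start peak: d1:11  d2:3  d3:1  d4:5  d5:5  d6:5  d7:5  d8:0 ⇒ 11.
Leveled (A@1, C@4, D@1, E@2, B@5): d1:4  d2:3  d3:3  d4:5  d5:5  d6:5  d7:5  d8:5 ⇒ 5.
Reduction 11 − 5 = 6.

6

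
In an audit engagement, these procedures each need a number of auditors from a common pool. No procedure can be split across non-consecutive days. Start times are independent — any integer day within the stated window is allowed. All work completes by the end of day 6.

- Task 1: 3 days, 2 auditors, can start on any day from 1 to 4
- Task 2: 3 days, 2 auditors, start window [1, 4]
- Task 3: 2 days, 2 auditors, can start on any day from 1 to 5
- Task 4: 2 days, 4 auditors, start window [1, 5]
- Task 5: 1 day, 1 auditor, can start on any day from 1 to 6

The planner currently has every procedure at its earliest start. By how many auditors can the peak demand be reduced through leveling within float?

Early-start peak: d1:11  d2:10  d3:4  d4:0  d5:0  d6:0 ⇒ 11.
Leveled (Task 1@1, Task 2@1, Task 3@1, Task 4@4, Task 5@3): d1:6  d2:6  d3:5  d4:4  d5:4  d6:0 ⇒ 6.
Reduction 11 − 6 = 5.

5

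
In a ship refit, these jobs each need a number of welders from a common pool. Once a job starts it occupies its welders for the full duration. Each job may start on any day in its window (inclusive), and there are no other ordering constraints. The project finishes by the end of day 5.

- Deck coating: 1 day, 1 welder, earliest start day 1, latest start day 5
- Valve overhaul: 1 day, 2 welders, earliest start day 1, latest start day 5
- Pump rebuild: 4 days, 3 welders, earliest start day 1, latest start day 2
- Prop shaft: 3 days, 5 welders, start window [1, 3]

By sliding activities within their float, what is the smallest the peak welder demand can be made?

8

Early-start (Deck coating@1, Valve overhaul@1, Pump rebuild@1, Prop shaft@1) gives peak 11: d1:11  d2:8  d3:8  d4:3  d5:0.
Shift Prop shaft→2.
Schedule Deck coating@1, Valve overhaul@1, Pump rebuild@1, Prop shaft@2: d1:6  d2:8  d3:8  d4:8  d5:0 — peak 8.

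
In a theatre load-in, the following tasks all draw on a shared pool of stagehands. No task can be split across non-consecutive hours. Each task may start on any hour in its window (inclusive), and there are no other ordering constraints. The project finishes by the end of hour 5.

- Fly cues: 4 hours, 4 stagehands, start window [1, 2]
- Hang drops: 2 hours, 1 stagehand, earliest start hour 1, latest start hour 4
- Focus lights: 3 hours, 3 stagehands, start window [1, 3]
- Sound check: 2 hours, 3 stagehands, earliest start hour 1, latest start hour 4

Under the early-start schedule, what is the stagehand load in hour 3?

At early start, hour 3 has: Fly cues, Focus lights.
Demand: 4 + 3 = 7.

7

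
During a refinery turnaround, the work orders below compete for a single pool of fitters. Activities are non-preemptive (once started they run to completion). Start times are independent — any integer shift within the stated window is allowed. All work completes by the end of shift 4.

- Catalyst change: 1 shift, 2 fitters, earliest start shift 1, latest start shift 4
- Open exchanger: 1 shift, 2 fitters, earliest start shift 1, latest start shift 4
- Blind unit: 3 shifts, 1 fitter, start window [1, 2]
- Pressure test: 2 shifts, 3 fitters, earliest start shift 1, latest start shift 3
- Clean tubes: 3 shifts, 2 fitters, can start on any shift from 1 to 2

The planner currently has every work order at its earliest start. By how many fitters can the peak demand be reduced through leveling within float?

4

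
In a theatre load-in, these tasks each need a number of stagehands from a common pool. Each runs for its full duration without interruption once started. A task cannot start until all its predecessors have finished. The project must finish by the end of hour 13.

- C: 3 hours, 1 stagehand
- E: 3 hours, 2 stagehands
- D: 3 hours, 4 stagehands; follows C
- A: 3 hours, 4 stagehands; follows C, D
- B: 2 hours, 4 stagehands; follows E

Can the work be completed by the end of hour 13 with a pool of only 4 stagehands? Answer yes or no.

yes

Schedule C@1, E@1, D@4, A@7, B@10: h1:3  h2:3  h3:3  h4:4  h5:4  h6:4  h7:4  h8:4  h9:4  h10:4  h11:4  h12:0  h13:0 — peak 4 ≤ 4.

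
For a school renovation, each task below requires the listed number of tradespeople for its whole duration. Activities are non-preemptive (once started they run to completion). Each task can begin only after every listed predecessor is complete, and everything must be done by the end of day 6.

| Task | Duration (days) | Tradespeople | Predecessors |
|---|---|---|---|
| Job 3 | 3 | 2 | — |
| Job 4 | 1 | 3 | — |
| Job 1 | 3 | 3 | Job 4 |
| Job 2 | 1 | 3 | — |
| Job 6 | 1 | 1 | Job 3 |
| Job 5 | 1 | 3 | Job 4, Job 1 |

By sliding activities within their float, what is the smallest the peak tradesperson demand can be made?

5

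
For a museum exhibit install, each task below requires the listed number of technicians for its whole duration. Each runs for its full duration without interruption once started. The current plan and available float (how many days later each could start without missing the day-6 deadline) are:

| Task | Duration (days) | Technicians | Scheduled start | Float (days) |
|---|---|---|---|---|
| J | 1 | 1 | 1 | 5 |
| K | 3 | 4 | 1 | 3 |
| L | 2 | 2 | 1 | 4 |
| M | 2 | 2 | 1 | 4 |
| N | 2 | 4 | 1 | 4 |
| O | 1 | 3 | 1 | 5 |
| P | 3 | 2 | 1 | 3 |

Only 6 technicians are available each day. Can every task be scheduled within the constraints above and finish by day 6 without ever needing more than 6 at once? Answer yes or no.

Total technician-days = 38; over 6 days the average is 38/6 > 6, so some day must exceed 6.

no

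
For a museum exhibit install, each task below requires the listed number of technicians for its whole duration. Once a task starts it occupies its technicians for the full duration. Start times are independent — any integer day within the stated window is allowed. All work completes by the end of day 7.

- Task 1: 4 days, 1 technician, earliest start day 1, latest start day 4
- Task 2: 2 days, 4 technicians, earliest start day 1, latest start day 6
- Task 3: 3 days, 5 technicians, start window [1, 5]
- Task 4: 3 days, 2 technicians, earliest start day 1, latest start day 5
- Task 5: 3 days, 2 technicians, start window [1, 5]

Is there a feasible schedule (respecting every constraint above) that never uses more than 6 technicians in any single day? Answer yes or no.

no

The minimum achievable peak is 7; 6 < 7, so no feasible schedule stays within the cap.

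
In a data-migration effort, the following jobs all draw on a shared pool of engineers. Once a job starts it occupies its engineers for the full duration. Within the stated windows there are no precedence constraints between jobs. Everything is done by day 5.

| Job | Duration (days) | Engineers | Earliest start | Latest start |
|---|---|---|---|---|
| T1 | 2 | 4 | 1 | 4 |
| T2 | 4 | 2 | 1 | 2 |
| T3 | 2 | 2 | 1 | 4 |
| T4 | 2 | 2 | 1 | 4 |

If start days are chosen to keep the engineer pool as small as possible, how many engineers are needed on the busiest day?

6

Early-start (T1@1, T2@1, T3@1, T4@1) gives peak 10: d1:10  d2:10  d3:2  d4:2  d5:0.
Shift T3→3, T4→3.
Schedule T1@1, T2@1, T3@3, T4@3: d1:6  d2:6  d3:6  d4:6  d5:0 — peak 6.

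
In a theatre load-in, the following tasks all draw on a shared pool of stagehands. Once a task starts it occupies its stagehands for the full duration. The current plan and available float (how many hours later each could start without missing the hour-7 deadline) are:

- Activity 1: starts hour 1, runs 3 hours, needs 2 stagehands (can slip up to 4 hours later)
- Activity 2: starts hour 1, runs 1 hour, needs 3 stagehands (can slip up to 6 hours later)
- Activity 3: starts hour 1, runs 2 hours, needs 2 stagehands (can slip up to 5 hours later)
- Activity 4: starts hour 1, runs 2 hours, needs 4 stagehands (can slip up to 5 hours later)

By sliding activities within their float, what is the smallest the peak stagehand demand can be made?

4

Early-start (Activity 1@1, Activity 2@1, Activity 3@1, Activity 4@1) gives peak 11: h1:11  h2:8  h3:2  h4:0  h5:0  h6:0  h7:0.
Shift Activity 2→4, Activity 4→5.
Schedule Activity 1@1, Activity 2@4, Activity 3@1, Activity 4@5: h1:4  h2:4  h3:2  h4:3  h5:4  h6:4  h7:0 — peak 4.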